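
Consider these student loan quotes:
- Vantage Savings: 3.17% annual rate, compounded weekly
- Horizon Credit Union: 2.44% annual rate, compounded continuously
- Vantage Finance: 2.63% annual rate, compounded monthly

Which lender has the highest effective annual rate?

Vantage Savings: (1 + 0.0317/52)^52 − 1 = 3.220%
Horizon Credit Union: e^0.0244 − 1 = 2.470%
Vantage Finance: (1 + 0.0263/12)^12 − 1 = 2.662%
The highest effective annual rate is Vantage Savings at 3.220%.

Vantage Savings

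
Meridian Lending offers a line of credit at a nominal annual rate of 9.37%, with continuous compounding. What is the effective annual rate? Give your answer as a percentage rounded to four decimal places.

With continuous compounding, EAR = e^0.0937 − 1.
e^0.0937 = 1.098230, so EAR = 0.098230 = 9.8230%.

9.8230%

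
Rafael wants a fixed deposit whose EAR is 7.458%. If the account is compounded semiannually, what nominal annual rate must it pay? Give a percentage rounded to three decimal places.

7.324%

(1 + r/2)^2 − 1 = 0.07458, so 1 + r/2 = 1.07458^(1/2).
r/2 = 0.036620, so r = 0.073239 = 7.324%.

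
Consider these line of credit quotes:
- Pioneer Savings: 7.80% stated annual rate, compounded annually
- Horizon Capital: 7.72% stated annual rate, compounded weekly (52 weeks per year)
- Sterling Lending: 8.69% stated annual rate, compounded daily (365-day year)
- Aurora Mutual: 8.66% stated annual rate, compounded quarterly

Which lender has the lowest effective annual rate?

Pioneer Savings: compounded annually, EAR = 7.800%
Horizon Capital: (1 + 0.0772/52)^52 − 1 = 8.020%
Sterling Lending: (1 + 0.0869/365)^365 − 1 = 9.078%
Aurora Mutual: (1 + 0.0866/4)^4 − 1 = 8.945%
The lowest effective annual rate is Pioneer Savings at 7.800%.

Pioneer Savings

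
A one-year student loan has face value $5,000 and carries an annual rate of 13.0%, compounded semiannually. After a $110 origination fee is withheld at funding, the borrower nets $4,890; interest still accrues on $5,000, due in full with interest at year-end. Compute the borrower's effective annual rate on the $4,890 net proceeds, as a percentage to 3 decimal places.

15.974%

Amount owed after one year: 5,000 × (1 + 0.130/2)^2 = 5,000 × 1.134225 = $5,671.12.
Effective rate on net proceeds: 5,671.12 / 4,890 − 1 = 0.159739 = 15.974%.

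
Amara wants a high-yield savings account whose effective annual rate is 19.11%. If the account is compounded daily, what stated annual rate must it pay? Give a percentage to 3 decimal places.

(1 + r/365)^365 − 1 = 0.1911, so 1 + r/365 = 1.1911^(1/365).
r/365 = 0.000479, so r = 0.174919 = 17.492%.

17.492%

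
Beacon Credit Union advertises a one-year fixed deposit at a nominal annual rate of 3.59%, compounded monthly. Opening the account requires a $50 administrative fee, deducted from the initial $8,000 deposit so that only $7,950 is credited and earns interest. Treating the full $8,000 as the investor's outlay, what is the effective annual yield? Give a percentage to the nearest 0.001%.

Value after one year: 7,950 × (1 + 0.0359/12)^12 = 7,950 × 1.036497 = $8,240.15.
Effective yield on the $8,000 outlay: 8,240.15 / 8,000 − 1 = 0.030019 = 3.002%.

3.002%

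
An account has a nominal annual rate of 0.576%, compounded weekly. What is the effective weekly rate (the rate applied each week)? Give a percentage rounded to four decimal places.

0.0111%

With a nominal annual rate compounded weekly, the periodic rate is the nominal rate divided by 52.
i = 0.00576 / 52 = 0.0001108 = 0.0111%.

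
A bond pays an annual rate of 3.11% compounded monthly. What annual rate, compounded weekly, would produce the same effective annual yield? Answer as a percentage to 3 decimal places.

3.107%

EAR = (1 + 0.0311/12)^12 − 1 = 0.031547.
Solve (1 + r/52)^52 = 1.031547: r/52 = 1.031547^(1/52) − 1 = 0.000597, so r = 0.031069 = 3.107%.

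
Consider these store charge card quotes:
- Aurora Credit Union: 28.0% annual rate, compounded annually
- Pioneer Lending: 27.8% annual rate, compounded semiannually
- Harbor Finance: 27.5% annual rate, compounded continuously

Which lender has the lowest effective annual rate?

Aurora Credit Union: compounded annually, EAR = 28.000%
Pioneer Lending: (1 + 0.278/2)^2 − 1 = 29.732%
Harbor Finance: e^0.275 − 1 = 31.653%
The lowest effective annual rate is Aurora Credit Union at 28.000%.

Aurora Credit Union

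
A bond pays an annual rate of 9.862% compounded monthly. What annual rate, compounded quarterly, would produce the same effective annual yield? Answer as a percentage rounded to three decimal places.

9.943%

EAR = (1 + 0.09862/12)^12 − 1 = 0.103202.
Solve (1 + r/4)^4 = 1.103202: r/4 = 1.103202^(1/4) − 1 = 0.024858, so r = 0.099433 = 9.943%.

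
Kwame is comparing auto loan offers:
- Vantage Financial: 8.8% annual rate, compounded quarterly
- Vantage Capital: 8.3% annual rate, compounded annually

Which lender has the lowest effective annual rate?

Vantage Capital

Vantage Financial: (1 + 0.088/4)^4 − 1 = 9.095%
Vantage Capital: compounded annually, EAR = 8.300%
The lowest effective annual rate is Vantage Capital at 8.300%.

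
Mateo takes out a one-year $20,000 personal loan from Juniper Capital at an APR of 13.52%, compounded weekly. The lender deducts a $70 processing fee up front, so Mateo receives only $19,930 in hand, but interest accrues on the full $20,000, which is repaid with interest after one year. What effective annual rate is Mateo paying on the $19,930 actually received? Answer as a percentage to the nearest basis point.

Amount owed after one year: 20,000 × (1 + 0.1352/52)^52 = 20,000 × 1.144565 = $22,891.30.
Effective rate on net proceeds: 22,891.30 / 19,930 − 1 = 0.148585 = 14.86%.

14.86%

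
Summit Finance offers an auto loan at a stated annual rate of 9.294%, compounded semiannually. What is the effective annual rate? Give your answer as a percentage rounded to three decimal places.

9.510%

EAR = (1 + 0.09294/2)^2 − 1.
= 1.095099 − 1 = 9.510%.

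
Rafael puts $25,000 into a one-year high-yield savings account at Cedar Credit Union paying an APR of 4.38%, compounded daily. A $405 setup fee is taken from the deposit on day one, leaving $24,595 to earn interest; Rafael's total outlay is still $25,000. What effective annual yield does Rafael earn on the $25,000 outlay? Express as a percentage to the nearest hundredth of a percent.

Value after one year: 24,595 × (1 + 0.0438/365)^365 = 24,595 × 1.044771 = $25,696.13.
Effective yield on the $25,000 outlay: 25,696.13 / 25,000 − 1 = 0.027845 = 2.78%.

2.78%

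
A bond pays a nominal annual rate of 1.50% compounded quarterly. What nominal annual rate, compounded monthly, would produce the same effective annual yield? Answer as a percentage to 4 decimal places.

EAR = (1 + 0.0150/4)^4 − 1 = 0.015085.
Solve (1 + r/12)^12 = 1.015085: r/12 = 1.015085^(1/12) − 1 = 0.001248, so r = 0.014981 = 1.4981%.

1.4981%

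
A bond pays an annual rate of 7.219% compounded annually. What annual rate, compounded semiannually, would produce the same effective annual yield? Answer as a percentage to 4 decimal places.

7.0932%

Compounded annually, EAR = nominal = 0.072190.
Solve (1 + r/2)^2 = 1.072190: r/2 = 1.072190^(1/2) − 1 = 0.035466, so r = 0.070932 = 7.0932%.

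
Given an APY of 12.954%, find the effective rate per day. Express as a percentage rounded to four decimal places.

0.0334%

The per-day rate i satisfies (1 + i)^365 = 1 + 0.12954.
i = 1.12954^(1/365) − 1 = 0.0003338 = 0.0334%.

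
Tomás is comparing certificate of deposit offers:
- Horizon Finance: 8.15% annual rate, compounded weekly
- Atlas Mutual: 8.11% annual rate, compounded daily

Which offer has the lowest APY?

Atlas Mutual

Horizon Finance: (1 + 0.0815/52)^52 − 1 = 8.484%
Atlas Mutual: (1 + 0.0811/365)^365 − 1 = 8.447%
The lowest effective annual rate is Atlas Mutual at 8.447%.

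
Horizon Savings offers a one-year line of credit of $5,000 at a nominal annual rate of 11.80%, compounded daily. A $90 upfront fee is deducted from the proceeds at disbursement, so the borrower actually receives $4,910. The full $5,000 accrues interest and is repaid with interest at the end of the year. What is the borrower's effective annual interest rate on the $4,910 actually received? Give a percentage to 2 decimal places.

14.58%

Amount owed after one year: 5,000 × (1 + 0.1180/365)^365 = 5,000 × 1.125223 = $5,626.11.
Effective rate on net proceeds: 5,626.11 / 4,910 − 1 = 0.145848 = 14.58%.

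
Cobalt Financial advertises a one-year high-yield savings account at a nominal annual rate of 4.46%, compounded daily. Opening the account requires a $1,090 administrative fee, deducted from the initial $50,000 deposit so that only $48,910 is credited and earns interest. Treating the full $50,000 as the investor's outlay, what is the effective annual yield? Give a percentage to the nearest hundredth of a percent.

2.28%

Value after one year: 48,910 × (1 + 0.0446/365)^365 = 48,910 × 1.045607 = $51,140.62.
Effective yield on the $50,000 outlay: 51,140.62 / 50,000 − 1 = 0.022812 = 2.28%.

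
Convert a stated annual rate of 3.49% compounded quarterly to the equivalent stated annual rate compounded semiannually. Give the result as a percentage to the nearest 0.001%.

3.505%

EAR = (1 + 0.0349/4)^4 − 1 = 0.035359.
Solve (1 + r/2)^2 = 1.035359: r/2 = 1.035359^(1/2) − 1 = 0.017526, so r = 0.035052 = 3.505%.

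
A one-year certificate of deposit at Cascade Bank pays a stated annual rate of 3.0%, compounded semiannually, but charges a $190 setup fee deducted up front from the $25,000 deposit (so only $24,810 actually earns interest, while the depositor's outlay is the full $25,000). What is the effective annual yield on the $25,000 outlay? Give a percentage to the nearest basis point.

Value after one year: 24,810 × (1 + 0.030/2)^2 = 24,810 × 1.030225 = $25,559.88.
Effective yield on the $25,000 outlay: 25,559.88 / 25,000 − 1 = 0.022395 = 2.24%.

2.24%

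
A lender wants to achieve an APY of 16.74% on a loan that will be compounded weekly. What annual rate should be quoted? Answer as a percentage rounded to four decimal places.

(1 + r/52)^52 − 1 = 0.1674, so 1 + r/52 = 1.1674^(1/52).
r/52 = 0.002981, so r = 0.155010 = 15.5010%.

15.5010%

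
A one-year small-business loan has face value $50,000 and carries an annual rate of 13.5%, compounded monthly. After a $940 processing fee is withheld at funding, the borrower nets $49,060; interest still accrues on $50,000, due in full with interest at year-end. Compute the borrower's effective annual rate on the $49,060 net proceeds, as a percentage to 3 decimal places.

16.559%

Amount owed after one year: 50,000 × (1 + 0.135/12)^12 = 50,000 × 1.143674 = $57,183.72.
Effective rate on net proceeds: 57,183.72 / 49,060 − 1 = 0.165587 = 16.559%.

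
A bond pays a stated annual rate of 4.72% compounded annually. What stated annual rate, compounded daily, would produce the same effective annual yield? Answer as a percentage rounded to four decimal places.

Compounded annually, EAR = nominal = 0.047200.
Solve (1 + r/365)^365 = 1.047200: r/365 = 1.047200^(1/365) − 1 = 0.000126, so r = 0.046123 = 4.6123%.

4.6123%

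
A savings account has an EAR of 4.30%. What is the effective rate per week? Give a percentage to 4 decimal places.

0.0810%

The per-week rate i satisfies (1 + i)^52 = 1 + 0.0430.
i = 1.0430^(1/52) − 1 = 0.0008100 = 0.0810%.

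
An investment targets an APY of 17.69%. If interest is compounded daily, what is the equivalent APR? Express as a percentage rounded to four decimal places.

16.2920%

(1 + r/365)^365 − 1 = 0.1769, so 1 + r/365 = 1.1769^(1/365).
r/365 = 0.000446, so r = 0.162920 = 16.2920%.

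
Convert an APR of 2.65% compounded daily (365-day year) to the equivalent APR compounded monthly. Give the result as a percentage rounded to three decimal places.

EAR = (1 + 0.0265/365)^365 − 1 = 0.026853.
Solve (1 + r/12)^12 = 1.026853: r/12 = 1.026853^(1/12) − 1 = 0.002211, so r = 0.026528 = 2.653%.

2.653%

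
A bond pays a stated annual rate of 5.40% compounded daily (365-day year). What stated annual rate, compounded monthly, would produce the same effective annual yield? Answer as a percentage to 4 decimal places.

EAR = (1 + 0.0540/365)^365 − 1 = 0.055480.
Solve (1 + r/12)^12 = 1.055480: r/12 = 1.055480^(1/12) − 1 = 0.004510, so r = 0.054118 = 5.4118%.

5.4118%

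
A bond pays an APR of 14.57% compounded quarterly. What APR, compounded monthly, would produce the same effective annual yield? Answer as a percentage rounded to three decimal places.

14.397%

EAR = (1 + 0.1457/4)^4 − 1 = 0.153856.
Solve (1 + r/12)^12 = 1.153856: r/12 = 1.153856^(1/12) − 1 = 0.011997, so r = 0.143966 = 14.397%.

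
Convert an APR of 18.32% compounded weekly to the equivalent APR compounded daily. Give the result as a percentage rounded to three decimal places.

18.292%

EAR = (1 + 0.1832/52)^52 − 1 = 0.200668.
Solve (1 + r/365)^365 = 1.200668: r/365 = 1.200668^(1/365) − 1 = 0.000501, so r = 0.182924 = 18.292%.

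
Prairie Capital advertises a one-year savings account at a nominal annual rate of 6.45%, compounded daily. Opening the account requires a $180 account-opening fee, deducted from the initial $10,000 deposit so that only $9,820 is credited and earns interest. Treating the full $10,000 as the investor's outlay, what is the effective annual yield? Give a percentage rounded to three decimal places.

Value after one year: 9,820 × (1 + 0.0645/365)^365 = 9,820 × 1.066620 = $10,474.20.
Effective yield on the $10,000 outlay: 10,474.20 / 10,000 − 1 = 0.047420 = 4.742%.

4.742%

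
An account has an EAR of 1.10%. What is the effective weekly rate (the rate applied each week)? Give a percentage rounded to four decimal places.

0.0210%

The per-week rate i satisfies (1 + i)^52 = 1 + 0.0110.
i = 1.0110^(1/52) − 1 = 0.0002104 = 0.0210%.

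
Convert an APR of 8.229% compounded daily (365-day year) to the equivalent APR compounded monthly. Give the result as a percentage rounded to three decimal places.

EAR = (1 + 0.08229/365)^365 − 1 = 0.085761.
Solve (1 + r/12)^12 = 1.085761: r/12 = 1.085761^(1/12) − 1 = 0.006880, so r = 0.082563 = 8.256%.

8.256%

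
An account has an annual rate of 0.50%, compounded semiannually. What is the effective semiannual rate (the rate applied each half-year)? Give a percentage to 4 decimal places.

With a nominal annual rate compounded semiannually, the periodic rate is the nominal rate divided by 2.
i = 0.0050 / 2 = 0.0025000 = 0.2500%.

0.2500%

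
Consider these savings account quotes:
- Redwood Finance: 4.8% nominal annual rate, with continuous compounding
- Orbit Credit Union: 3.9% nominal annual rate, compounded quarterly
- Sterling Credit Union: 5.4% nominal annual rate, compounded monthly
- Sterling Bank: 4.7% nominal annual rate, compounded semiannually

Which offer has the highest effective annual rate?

Redwood Finance: e^0.048 − 1 = 4.917%
Orbit Credit Union: (1 + 0.039/4)^4 − 1 = 3.957%
Sterling Credit Union: (1 + 0.054/12)^12 − 1 = 5.536%
Sterling Bank: (1 + 0.047/2)^2 − 1 = 4.755%
The highest effective annual rate is Sterling Credit Union at 5.536%.

Sterling Credit Union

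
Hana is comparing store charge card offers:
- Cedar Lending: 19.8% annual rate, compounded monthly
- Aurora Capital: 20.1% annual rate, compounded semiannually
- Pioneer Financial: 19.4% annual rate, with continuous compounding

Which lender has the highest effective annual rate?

Cedar Lending: (1 + 0.198/12)^12 − 1 = 21.699%
Aurora Capital: (1 + 0.201/2)^2 − 1 = 21.110%
Pioneer Financial: e^0.194 − 1 = 21.410%
The highest effective annual rate is Cedar Lending at 21.699%.

Cedar Lending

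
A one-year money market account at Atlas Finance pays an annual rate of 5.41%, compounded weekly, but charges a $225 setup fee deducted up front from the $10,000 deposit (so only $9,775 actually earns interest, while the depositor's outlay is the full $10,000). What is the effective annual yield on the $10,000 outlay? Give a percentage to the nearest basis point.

3.18%

Value after one year: 9,775 × (1 + 0.0541/52)^52 = 9,775 × 1.055560 = $10,318.10.
Effective yield on the $10,000 outlay: 10,318.10 / 10,000 − 1 = 0.031810 = 3.18%.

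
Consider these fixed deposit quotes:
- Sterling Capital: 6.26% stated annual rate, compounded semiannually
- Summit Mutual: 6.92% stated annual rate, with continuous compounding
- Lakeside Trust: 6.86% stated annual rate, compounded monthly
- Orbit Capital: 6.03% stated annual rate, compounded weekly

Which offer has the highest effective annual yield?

Summit Mutual

Sterling Capital: (1 + 0.0626/2)^2 − 1 = 6.358%
Summit Mutual: e^0.0692 − 1 = 7.165%
Lakeside Trust: (1 + 0.0686/12)^12 − 1 = 7.080%
Orbit Capital: (1 + 0.0603/52)^52 − 1 = 6.212%
The highest effective annual rate is Summit Mutual at 7.165%.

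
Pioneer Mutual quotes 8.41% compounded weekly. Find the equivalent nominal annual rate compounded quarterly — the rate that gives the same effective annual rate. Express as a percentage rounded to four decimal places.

EAR = (1 + 0.0841/52)^52 − 1 = 0.087664.
Solve (1 + r/4)^4 = 1.087664: r/4 = 1.087664^(1/4) − 1 = 0.021230, so r = 0.084921 = 8.4921%.

8.4921%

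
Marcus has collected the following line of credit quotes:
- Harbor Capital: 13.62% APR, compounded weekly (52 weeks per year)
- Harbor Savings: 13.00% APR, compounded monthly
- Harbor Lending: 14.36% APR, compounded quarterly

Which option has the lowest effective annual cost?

Harbor Savings

Harbor Capital: (1 + 0.1362/52)^52 − 1 = 14.571%
Harbor Savings: (1 + 0.1300/12)^12 − 1 = 13.803%
Harbor Lending: (1 + 0.1436/4)^4 − 1 = 15.152%
The lowest effective annual rate is Harbor Savings at 13.803%.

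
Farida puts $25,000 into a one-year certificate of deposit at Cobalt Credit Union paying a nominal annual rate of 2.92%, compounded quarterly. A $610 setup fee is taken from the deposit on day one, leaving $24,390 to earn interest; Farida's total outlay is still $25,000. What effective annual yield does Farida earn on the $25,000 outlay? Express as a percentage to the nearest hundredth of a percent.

Value after one year: 24,390 × (1 + 0.0292/4)^4 = 24,390 × 1.029521 = $25,110.02.
Effective yield on the $25,000 outlay: 25,110.02 / 25,000 − 1 = 0.004401 = 0.44%.

0.44%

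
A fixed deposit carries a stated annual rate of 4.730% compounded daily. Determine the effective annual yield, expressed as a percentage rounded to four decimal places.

4.8433%

EAR = (1 + 0.04730/365)^365 − 1.
= (1 + 0.000130)^365 − 1 = 1.048433 − 1 = 4.8433%.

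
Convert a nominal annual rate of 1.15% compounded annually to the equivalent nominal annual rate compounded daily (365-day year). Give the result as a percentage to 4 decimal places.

Compounded annually, EAR = nominal = 0.011500.
Solve (1 + r/365)^365 = 1.011500: r/365 = 1.011500^(1/365) − 1 = 0.000031, so r = 0.011435 = 1.1435%.

1.1435%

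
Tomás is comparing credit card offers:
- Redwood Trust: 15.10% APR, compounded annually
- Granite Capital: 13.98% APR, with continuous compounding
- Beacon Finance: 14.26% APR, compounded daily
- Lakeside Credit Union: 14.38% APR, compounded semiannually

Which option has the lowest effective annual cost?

Lakeside Credit Union

Redwood Trust: compounded annually, EAR = 15.100%
Granite Capital: e^0.1398 − 1 = 15.004%
Beacon Finance: (1 + 0.1426/365)^365 − 1 = 15.324%
Lakeside Credit Union: (1 + 0.1438/2)^2 − 1 = 14.897%
The lowest effective annual rate is Lakeside Credit Union at 14.897%.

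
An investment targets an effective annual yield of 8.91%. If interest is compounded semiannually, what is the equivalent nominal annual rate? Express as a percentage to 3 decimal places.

(1 + r/2)^2 − 1 = 0.0891, so 1 + r/2 = 1.0891^(1/2).
r/2 = 0.043600, so r = 0.087199 = 8.720%.

8.720%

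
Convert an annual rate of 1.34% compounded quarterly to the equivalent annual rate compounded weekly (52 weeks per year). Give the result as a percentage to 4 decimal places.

1.3379%

EAR = (1 + 0.0134/4)^4 − 1 = 0.013467.
Solve (1 + r/52)^52 = 1.013467: r/52 = 1.013467^(1/52) − 1 = 0.000257, so r = 0.013379 = 1.3379%.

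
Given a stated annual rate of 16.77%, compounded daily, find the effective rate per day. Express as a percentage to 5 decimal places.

With a nominal annual rate compounded daily, the periodic rate is the nominal rate divided by 365.
i = 0.1677 / 365 = 0.0004595 = 0.04595%.

0.04595%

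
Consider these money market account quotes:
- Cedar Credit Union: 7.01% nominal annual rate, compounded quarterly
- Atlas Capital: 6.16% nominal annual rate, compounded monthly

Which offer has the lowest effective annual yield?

Atlas Capital

Cedar Credit Union: (1 + 0.0701/4)^4 − 1 = 7.196%
Atlas Capital: (1 + 0.0616/12)^12 − 1 = 6.337%
The lowest effective annual rate is Atlas Capital at 6.337%.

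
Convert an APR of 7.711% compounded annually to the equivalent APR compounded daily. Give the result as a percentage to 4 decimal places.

7.4289%

Compounded annually, EAR = nominal = 0.077110.
Solve (1 + r/365)^365 = 1.077110: r/365 = 1.077110^(1/365) − 1 = 0.000204, so r = 0.074289 = 7.4289%.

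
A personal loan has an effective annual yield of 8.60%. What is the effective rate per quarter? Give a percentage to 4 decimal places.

The per-quarter rate i satisfies (1 + i)^4 = 1 + 0.0860.
i = 1.0860^(1/4) − 1 = 0.0208395 = 2.0839%.

2.0839%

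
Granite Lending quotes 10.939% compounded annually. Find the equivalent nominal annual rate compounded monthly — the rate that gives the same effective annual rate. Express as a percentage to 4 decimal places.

10.4261%

Compounded annually, EAR = nominal = 0.109390.
Solve (1 + r/12)^12 = 1.109390: r/12 = 1.109390^(1/12) − 1 = 0.008688, so r = 0.104261 = 10.4261%.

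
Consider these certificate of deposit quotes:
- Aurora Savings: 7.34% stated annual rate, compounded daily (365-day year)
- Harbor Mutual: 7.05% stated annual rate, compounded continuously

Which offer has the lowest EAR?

Aurora Savings: (1 + 0.0734/365)^365 − 1 = 7.615%
Harbor Mutual: e^0.0705 − 1 = 7.304%
The lowest effective annual rate is Harbor Mutual at 7.304%.

Harbor Mutual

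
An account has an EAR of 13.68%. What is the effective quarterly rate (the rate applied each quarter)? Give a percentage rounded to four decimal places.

The per-quarter rate i satisfies (1 + i)^4 = 1 + 0.1368.
i = 1.1368^(1/4) − 1 = 0.0325736 = 3.2574%.

3.2574%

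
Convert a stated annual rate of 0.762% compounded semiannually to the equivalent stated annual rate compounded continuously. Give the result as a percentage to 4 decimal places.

0.7606%

EAR = (1 + 0.00762/2)^2 − 1 = 0.007635.
Equivalent continuous rate: r = ln(1 + 0.007635) = 0.007606 = 0.7606%.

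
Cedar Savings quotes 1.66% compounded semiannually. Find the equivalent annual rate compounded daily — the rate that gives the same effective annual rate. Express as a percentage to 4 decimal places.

EAR = (1 + 0.0166/2)^2 − 1 = 0.016669.
Solve (1 + r/365)^365 = 1.016669: r/365 = 1.016669^(1/365) − 1 = 0.000045, so r = 0.016532 = 1.6532%.

1.6532%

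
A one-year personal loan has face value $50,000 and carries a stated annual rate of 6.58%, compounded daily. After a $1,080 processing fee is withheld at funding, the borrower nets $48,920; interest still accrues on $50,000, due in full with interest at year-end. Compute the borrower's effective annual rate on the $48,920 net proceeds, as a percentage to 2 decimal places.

9.16%

Amount owed after one year: 50,000 × (1 + 0.0658/365)^365 = 50,000 × 1.068007 = $53,400.34.
Effective rate on net proceeds: 53,400.34 / 48,920 − 1 = 0.091585 = 9.16%.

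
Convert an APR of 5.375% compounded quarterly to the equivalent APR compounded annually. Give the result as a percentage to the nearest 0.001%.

EAR = (1 + 0.05375/4)^4 − 1 = 0.054843.
Compounded annually, the equivalent nominal rate is the EAR itself: 5.484%.

5.484%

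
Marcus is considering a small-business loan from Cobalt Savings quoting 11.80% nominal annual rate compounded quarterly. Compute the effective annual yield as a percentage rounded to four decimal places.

EAR = (1 + 0.1180/4)^4 − 1.
= (1 + 0.029500)^4 − 1 = 1.123325 − 1 = 12.3325%.

12.3325%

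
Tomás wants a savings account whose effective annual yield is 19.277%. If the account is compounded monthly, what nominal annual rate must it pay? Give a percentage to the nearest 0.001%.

17.758%

(1 + r/12)^12 − 1 = 0.19277, so 1 + r/12 = 1.19277^(1/12).
r/12 = 0.014798, so r = 0.177579 = 17.758%.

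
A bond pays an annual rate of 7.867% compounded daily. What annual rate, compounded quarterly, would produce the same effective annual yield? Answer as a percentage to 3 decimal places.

7.944%

EAR = (1 + 0.07867/365)^365 − 1 = 0.081838.
Solve (1 + r/4)^4 = 1.081838: r/4 = 1.081838^(1/4) − 1 = 0.019860, so r = 0.079440 = 7.944%.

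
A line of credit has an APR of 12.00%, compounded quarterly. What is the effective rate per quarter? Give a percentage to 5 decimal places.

3.00000%

With a nominal annual rate compounded quarterly, the periodic rate is the nominal rate divided by 4.
i = 0.1200 / 4 = 0.0300000 = 3.00000%.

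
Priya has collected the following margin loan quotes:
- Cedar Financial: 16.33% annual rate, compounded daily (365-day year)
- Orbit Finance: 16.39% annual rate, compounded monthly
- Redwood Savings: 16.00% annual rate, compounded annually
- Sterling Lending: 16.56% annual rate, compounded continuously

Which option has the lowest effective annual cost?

Redwood Savings

Cedar Financial: (1 + 0.1633/365)^365 − 1 = 17.735%
Orbit Finance: (1 + 0.1639/12)^12 − 1 = 17.679%
Redwood Savings: compounded annually, EAR = 16.000%
Sterling Lending: e^0.1656 − 1 = 18.010%
The lowest effective annual rate is Redwood Savings at 16.000%.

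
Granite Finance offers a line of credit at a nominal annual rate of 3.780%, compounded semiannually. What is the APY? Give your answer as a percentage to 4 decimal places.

EAR = (1 + 0.03780/2)^2 − 1.
= 1.038157 − 1 = 3.8157%.

3.8157%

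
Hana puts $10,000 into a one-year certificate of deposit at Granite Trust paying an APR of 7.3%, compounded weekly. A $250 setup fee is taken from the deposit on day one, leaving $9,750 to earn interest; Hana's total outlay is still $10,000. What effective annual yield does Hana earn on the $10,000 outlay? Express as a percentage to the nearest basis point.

Value after one year: 9,750 × (1 + 0.073/52)^52 = 9,750 × 1.075675 = $10,487.84.
Effective yield on the $10,000 outlay: 10,487.84 / 10,000 − 1 = 0.048784 = 4.88%.

4.88%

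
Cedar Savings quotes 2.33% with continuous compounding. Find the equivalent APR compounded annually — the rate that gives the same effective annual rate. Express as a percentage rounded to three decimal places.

2.357%

EAR under continuous compounding: e^0.0233 − 1 = 0.023574.
Compounded annually, the equivalent nominal rate is the EAR itself: 2.357%.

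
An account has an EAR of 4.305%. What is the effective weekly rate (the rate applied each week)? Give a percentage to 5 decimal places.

0.08109%

The per-week rate i satisfies (1 + i)^52 = 1 + 0.04305.
i = 1.04305^(1/52) − 1 = 0.0008109 = 0.08109%.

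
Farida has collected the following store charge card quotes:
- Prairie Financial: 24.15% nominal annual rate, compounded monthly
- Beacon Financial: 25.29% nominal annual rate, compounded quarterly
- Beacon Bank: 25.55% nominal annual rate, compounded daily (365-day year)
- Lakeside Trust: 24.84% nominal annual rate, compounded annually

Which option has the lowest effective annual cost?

Lakeside Trust

Prairie Financial: (1 + 0.2415/12)^12 − 1 = 27.011%
Beacon Financial: (1 + 0.2529/4)^4 − 1 = 27.791%
Beacon Bank: (1 + 0.2555/365)^365 − 1 = 29.099%
Lakeside Trust: compounded annually, EAR = 24.840%
The lowest effective annual rate is Lakeside Trust at 24.840%.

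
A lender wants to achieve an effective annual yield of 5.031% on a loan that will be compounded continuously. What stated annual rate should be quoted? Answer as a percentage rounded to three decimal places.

4.909%

Continuous: nominal r satisfies e^r − 1 = 0.05031.
r = ln(1 + 0.05031) = ln(1.05031) = 0.049085 = 4.909%.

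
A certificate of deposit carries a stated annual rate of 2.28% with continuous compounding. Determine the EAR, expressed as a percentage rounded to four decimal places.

With continuous compounding, EAR = e^0.0228 − 1.
e^0.0228 = 1.023062, so EAR = 0.023062 = 2.3062%.

2.3062%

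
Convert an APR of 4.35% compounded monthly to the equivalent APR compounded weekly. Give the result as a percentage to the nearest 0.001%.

4.344%

EAR = (1 + 0.0435/12)^12 − 1 = 0.044378.
Solve (1 + r/52)^52 = 1.044378: r/52 = 1.044378^(1/52) − 1 = 0.000835, so r = 0.043439 = 4.344%.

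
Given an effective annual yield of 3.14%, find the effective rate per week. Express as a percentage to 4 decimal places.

The per-week rate i satisfies (1 + i)^52 = 1 + 0.0314.
i = 1.0314^(1/52) − 1 = 0.0005947 = 0.0595%.

0.0595%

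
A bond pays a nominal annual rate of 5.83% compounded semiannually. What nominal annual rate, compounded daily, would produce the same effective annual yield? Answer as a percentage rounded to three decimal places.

EAR = (1 + 0.0583/2)^2 − 1 = 0.059150.
Solve (1 + r/365)^365 = 1.059150: r/365 = 1.059150^(1/365) − 1 = 0.000157, so r = 0.057471 = 5.747%.

5.747%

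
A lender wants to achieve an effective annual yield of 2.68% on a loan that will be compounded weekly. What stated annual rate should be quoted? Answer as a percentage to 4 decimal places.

2.6454%

(1 + r/52)^52 − 1 = 0.0268, so 1 + r/52 = 1.0268^(1/52).
r/52 = 0.000509, so r = 0.026454 = 2.6454%.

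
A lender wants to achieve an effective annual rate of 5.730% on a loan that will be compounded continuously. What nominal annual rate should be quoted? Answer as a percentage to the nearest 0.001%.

Continuous: nominal r satisfies e^r − 1 = 0.05730.
r = ln(1 + 0.05730) = ln(1.05730) = 0.055718 = 5.572%.

5.572%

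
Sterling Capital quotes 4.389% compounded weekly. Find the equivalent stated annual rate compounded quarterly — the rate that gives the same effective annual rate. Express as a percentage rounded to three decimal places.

EAR = (1 + 0.04389/52)^52 − 1 = 0.044848.
Solve (1 + r/4)^4 = 1.044848: r/4 = 1.044848^(1/4) − 1 = 0.011028, so r = 0.044113 = 4.411%.

4.411%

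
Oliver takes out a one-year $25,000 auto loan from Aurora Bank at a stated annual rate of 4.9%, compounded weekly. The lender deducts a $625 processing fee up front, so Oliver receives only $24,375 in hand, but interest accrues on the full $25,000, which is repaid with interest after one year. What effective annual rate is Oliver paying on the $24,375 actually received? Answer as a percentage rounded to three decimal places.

7.712%

Amount owed after one year: 25,000 × (1 + 0.049/52)^52 = 25,000 × 1.050196 = $26,254.90.
Effective rate on net proceeds: 26,254.90 / 24,375 − 1 = 0.077124 = 7.712%.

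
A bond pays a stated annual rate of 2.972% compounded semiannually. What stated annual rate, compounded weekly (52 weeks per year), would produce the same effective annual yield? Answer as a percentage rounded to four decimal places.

2.9510%

EAR = (1 + 0.02972/2)^2 − 1 = 0.029941.
Solve (1 + r/52)^52 = 1.029941: r/52 = 1.029941^(1/52) − 1 = 0.000567, so r = 0.029510 = 2.9510%.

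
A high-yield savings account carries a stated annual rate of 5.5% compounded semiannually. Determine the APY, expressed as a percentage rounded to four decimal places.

5.5756%

EAR = (1 + 0.055/2)^2 − 1.
= (1 + 0.027500)^2 − 1 = 1.055756 − 1 = 5.5756%.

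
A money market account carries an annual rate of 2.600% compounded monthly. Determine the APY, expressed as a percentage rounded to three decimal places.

EAR = (1 + 0.02600/12)^12 − 1.
= 1.026312 − 1 = 2.631%.

2.631%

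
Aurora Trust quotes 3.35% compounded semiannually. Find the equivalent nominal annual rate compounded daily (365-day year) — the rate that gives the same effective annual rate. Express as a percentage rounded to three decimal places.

EAR = (1 + 0.0335/2)^2 − 1 = 0.033781.
Solve (1 + r/365)^365 = 1.033781: r/365 = 1.033781^(1/365) − 1 = 0.000091, so r = 0.033224 = 3.322%.

3.322%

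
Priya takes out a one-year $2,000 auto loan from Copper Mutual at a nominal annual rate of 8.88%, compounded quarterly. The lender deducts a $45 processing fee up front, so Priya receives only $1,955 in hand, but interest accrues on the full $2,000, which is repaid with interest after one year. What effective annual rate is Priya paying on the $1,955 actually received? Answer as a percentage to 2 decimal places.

Amount owed after one year: 2,000 × (1 + 0.0888/4)^4 = 2,000 × 1.091801 = $2,183.60.
Effective rate on net proceeds: 2,183.60 / 1,955 − 1 = 0.116932 = 11.69%.

11.69%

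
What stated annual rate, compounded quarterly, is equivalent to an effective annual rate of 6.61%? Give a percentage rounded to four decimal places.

6.4522%

(1 + r/4)^4 − 1 = 0.0661, so 1 + r/4 = 1.0661^(1/4).
r/4 = 0.016130, so r = 0.064522 = 6.4522%.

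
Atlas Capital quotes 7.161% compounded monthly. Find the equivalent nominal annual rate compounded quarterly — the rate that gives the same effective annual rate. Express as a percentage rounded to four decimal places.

7.2038%

EAR = (1 + 0.07161/12)^12 − 1 = 0.074008.
Solve (1 + r/4)^4 = 1.074008: r/4 = 1.074008^(1/4) − 1 = 0.018010, so r = 0.072038 = 7.2038%.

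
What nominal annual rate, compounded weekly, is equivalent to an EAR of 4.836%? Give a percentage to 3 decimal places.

4.725%

(1 + r/52)^52 − 1 = 0.04836, so 1 + r/52 = 1.04836^(1/52).
r/52 = 0.000909, so r = 0.047248 = 4.725%.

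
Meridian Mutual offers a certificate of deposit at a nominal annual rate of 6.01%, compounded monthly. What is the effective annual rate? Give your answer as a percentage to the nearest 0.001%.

EAR = (1 + 0.0601/12)^12 − 1.
= (1 + 0.005008)^12 − 1 = 1.061783 − 1 = 6.178%.

6.178%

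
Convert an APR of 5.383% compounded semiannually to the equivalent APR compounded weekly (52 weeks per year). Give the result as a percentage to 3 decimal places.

EAR = (1 + 0.05383/2)^2 − 1 = 0.054554.
Solve (1 + r/52)^52 = 1.054554: r/52 = 1.054554^(1/52) − 1 = 0.001022, so r = 0.053145 = 5.315%.

5.315%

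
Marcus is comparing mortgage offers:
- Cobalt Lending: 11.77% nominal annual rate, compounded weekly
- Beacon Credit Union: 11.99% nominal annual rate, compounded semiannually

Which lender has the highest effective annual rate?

Cobalt Lending

Cobalt Lending: (1 + 0.1177/52)^52 − 1 = 12.476%
Beacon Credit Union: (1 + 0.1199/2)^2 − 1 = 12.349%
The highest effective annual rate is Cobalt Lending at 12.476%.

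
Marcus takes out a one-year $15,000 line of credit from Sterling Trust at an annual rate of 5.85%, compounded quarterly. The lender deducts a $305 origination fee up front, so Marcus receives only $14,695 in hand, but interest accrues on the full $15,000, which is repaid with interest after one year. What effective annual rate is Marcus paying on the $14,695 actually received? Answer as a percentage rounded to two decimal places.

Amount owed after one year: 15,000 × (1 + 0.0585/4)^4 = 15,000 × 1.059796 = $15,896.94.
Effective rate on net proceeds: 15,896.94 / 14,695 − 1 = 0.081792 = 8.18%.

8.18%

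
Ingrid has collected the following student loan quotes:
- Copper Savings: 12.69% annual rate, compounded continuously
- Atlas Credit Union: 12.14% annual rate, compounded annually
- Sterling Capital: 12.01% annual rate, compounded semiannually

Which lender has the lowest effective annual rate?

Atlas Credit Union

Copper Savings: e^0.1269 − 1 = 13.530%
Atlas Credit Union: compounded annually, EAR = 12.140%
Sterling Capital: (1 + 0.1201/2)^2 − 1 = 12.371%
The lowest effective annual rate is Atlas Credit Union at 12.140%.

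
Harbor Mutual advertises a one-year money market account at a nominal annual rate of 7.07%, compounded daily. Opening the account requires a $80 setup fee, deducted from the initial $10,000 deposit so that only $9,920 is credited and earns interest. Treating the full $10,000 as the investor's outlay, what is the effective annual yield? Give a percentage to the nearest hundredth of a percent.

Value after one year: 9,920 × (1 + 0.0707/365)^365 = 9,920 × 1.073252 = $10,646.66.
Effective yield on the $10,000 outlay: 10,646.66 / 10,000 − 1 = 0.064666 = 6.47%.

6.47%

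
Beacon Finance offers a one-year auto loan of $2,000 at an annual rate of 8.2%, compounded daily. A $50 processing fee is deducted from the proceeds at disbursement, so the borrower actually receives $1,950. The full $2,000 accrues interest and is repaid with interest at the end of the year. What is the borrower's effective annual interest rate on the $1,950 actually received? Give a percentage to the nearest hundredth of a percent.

11.33%

Amount owed after one year: 2,000 × (1 + 0.082/365)^365 = 2,000 × 1.085446 = $2,170.89.
Effective rate on net proceeds: 2,170.89 / 1,950 − 1 = 0.113278 = 11.33%.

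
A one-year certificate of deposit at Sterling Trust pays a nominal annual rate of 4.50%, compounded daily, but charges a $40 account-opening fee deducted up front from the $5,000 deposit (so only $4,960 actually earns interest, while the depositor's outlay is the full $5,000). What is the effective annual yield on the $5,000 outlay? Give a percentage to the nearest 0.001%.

3.766%

Value after one year: 4,960 × (1 + 0.0450/365)^365 = 4,960 × 1.046025 = $5,188.28.
Effective yield on the $5,000 outlay: 5,188.28 / 5,000 − 1 = 0.037657 = 3.766%.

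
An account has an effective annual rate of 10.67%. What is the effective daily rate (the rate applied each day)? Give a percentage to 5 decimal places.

0.02778%

The per-day rate i satisfies (1 + i)^365 = 1 + 0.1067.
i = 1.1067^(1/365) − 1 = 0.0002778 = 0.02778%.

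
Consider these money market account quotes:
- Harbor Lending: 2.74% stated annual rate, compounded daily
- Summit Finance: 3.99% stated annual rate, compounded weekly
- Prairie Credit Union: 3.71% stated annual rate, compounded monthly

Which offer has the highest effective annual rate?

Harbor Lending: (1 + 0.0274/365)^365 − 1 = 2.778%
Summit Finance: (1 + 0.0399/52)^52 − 1 = 4.069%
Prairie Credit Union: (1 + 0.0371/12)^12 − 1 = 3.774%
The highest effective annual rate is Summit Finance at 4.069%.

Summit Finance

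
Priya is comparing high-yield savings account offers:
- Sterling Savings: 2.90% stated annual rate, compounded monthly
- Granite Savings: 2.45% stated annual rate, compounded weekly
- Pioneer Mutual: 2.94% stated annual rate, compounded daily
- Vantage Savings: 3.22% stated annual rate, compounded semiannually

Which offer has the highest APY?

Sterling Savings: (1 + 0.0290/12)^12 − 1 = 2.939%
Granite Savings: (1 + 0.0245/52)^52 − 1 = 2.480%
Pioneer Mutual: (1 + 0.0294/365)^365 − 1 = 2.984%
Vantage Savings: (1 + 0.0322/2)^2 − 1 = 3.246%
The highest effective annual rate is Vantage Savings at 3.246%.

Vantage Savings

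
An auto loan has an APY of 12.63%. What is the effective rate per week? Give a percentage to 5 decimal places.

The per-week rate i satisfies (1 + i)^52 = 1 + 0.1263.
i = 1.1263^(1/52) − 1 = 0.0022899 = 0.22899%.

0.22899%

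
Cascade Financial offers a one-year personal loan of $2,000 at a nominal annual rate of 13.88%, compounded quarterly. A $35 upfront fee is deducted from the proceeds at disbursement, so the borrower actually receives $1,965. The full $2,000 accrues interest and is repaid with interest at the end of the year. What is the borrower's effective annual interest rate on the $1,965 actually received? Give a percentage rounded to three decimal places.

16.661%

Amount owed after one year: 2,000 × (1 + 0.1388/4)^4 = 2,000 × 1.146193 = $2,292.39.
Effective rate on net proceeds: 2,292.39 / 1,965 − 1 = 0.166609 = 16.661%.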